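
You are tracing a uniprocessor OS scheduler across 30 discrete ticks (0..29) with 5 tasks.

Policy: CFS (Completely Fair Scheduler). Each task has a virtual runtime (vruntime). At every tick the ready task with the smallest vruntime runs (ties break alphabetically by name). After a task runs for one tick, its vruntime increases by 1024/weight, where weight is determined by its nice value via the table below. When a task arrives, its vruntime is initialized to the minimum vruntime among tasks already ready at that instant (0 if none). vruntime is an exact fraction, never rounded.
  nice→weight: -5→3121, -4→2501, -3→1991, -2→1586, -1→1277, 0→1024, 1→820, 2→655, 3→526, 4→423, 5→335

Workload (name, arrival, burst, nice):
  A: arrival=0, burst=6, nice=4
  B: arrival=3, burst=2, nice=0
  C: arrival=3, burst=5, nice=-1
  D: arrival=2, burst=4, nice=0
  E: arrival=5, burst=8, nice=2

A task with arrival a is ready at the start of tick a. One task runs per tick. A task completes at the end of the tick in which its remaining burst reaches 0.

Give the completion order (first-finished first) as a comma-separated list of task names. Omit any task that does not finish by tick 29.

completion order = B, D, C, A, E

t=0: vr[A=0] → run A
t=1: vr[A=1024/423] → run A
t=2: vr[A=2048/423 D=2048/423] → run A
t=3: vr[A=1024/141 B=2048/423 C=2048/423 D=2048/423] → run B
t=4: vr[A=1024/141 B=2471/423 C=2048/423 D=2048/423] → run C
t=5: vr[A=1024/141 B=2471/423 C=3048448/540171 D=2048/423 E=2048/423] → run D
t=6: vr[A=1024/141 B=2471/423 C=3048448/540171 D=2471/423 E=2048/423] → run E
t=7: vr[A=1024/141 B=2471/423 C=3048448/540171 D=2471/423 E=1774592/277065] → run C
t=8: vr[A=1024/141 B=2471/423 C=3481600/540171 D=2471/423 E=1774592/277065] → run B
t=9: vr[A=1024/141 C=3481600/540171 D=2471/423 E=1774592/277065] → run D
t=10: vr[A=1024/141 C=3481600/540171 D=2894/423 E=1774592/277065] → run E
t=11: vr[A=1024/141 C=3481600/540171 D=2894/423 E=2207744/277065] → run C
t=12: vr[A=1024/141 C=3914752/540171 D=2894/423 E=2207744/277065] → run D
t=13: vr[A=1024/141 C=3914752/540171 D=3317/423 E=2207744/277065] → run C
t=14: vr[A=1024/141 C=4347904/540171 D=3317/423 E=2207744/277065] → run A
t=15: vr[A=4096/423 C=4347904/540171 D=3317/423 E=2207744/277065] → run D
t=16: vr[A=4096/423 C=4347904/540171 E=2207744/277065] → run E
t=17: vr[A=4096/423 C=4347904/540171 E=2640896/277065] → run C
t=18: vr[A=4096/423 E=2640896/277065] → run E
t=19: vr[A=4096/423 E=3074048/277065] → run A
t=20: vr[A=5120/423 E=3074048/277065] → run E
t=21: vr[A=5120/423 E=701440/55413] → run A
t=22: vr[E=701440/55413] → run E
t=23: vr[E=3940352/277065] → run E
t=24: vr[E=4373504/277065] → run E
t=25: (idle)
t=26: (idle)
t=27: (idle)
t=28: (idle)
t=29: (idle)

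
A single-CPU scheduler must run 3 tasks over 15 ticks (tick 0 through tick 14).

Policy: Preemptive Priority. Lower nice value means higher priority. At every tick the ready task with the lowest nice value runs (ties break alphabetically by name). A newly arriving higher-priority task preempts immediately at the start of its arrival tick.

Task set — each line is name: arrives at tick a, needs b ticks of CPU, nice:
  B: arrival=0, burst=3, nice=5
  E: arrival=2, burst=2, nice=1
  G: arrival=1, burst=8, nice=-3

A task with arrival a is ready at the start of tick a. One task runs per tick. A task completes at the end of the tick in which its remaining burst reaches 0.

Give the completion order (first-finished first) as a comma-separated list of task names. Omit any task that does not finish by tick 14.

t=0: ready={B} → run B
t=1: ready={B,G} → run G
t=2: ready={B,E,G} → run G
t=3: ready={B,E,G} → run G
t=4: ready={B,E,G} → run G
t=5: ready={B,E,G} → run G
t=6: ready={B,E,G} → run G
t=7: ready={B,E,G} → run G
t=8: ready={B,E,G} → run G
t=9: ready={B,E} → run E
t=10: ready={B,E} → run E
t=11: ready={B} → run B
t=12: ready={B} → run B
t=13: (idle)
t=14: (idle)

completion order = G, E, B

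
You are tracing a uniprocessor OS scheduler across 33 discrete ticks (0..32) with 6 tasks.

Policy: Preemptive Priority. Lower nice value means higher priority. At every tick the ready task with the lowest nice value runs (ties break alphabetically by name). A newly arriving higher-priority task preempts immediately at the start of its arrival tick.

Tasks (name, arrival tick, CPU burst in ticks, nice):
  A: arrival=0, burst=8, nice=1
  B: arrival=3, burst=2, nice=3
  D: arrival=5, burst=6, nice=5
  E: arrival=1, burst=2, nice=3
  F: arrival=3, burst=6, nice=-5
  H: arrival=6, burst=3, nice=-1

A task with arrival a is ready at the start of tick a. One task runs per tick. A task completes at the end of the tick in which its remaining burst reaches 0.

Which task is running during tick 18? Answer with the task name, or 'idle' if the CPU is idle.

running at tick 18 = B

t=0: ready={A} → run A
t=1: ready={A,E} → run A
t=2: ready={A,E} → run A
t=3: ready={A,B,E,F} → run F
t=4: ready={A,B,E,F} → run F
t=5: ready={A,B,D,E,F} → run F
t=6: ready={A,B,D,E,F,H} → run F
t=7: ready={A,B,D,E,F,H} → run F
t=8: ready={A,B,D,E,F,H} → run F
t=9: ready={A,B,D,E,H} → run H
t=10: ready={A,B,D,E,H} → run H
t=11: ready={A,B,D,E,H} → run H
t=12: ready={A,B,D,E} → run A
t=13: ready={A,B,D,E} → run A
t=14: ready={A,B,D,E} → run A
t=15: ready={A,B,D,E} → run A
t=16: ready={A,B,D,E} → run A
t=17: ready={B,D,E} → run B
t=18: ready={B,D,E} → run B
t=19: ready={D,E} → run E
t=20: ready={D,E} → run E
t=21: ready={D} → run D
t=22: ready={D} → run D
t=23: ready={D} → run D
t=24: ready={D} → run D
t=25: ready={D} → run D
t=26: ready={D} → run D
t=27: (idle)
t=28: (idle)
t=29: (idle)
t=30: (idle)
t=31: (idle)
t=32: (idle)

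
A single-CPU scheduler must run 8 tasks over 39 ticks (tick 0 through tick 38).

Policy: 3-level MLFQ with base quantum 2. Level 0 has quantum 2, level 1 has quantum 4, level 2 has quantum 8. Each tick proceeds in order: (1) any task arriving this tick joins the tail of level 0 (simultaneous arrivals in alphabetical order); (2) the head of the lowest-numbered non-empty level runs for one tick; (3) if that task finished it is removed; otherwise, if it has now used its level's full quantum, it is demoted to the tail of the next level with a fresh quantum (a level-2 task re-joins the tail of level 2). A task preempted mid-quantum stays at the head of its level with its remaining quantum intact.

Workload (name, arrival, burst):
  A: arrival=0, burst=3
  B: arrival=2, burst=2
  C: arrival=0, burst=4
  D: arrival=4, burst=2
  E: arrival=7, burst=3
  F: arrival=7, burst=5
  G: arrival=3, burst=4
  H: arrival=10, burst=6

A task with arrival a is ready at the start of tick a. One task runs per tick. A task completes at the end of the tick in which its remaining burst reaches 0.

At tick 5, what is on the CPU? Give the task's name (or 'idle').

running at tick 5 = B

t=0: L0/L1/L2 = AC/-/- → run A
t=1: L0/L1/L2 = AC/-/- → run A
t=2: L0/L1/L2 = CB/A/- → run C
t=3: L0/L1/L2 = CBG/A/- → run C
t=4: L0/L1/L2 = BGD/AC/- → run B
t=5: L0/L1/L2 = BGD/AC/- → run B
t=6: L0/L1/L2 = GD/AC/- → run G
t=7: L0/L1/L2 = GDEF/AC/- → run G
t=8: L0/L1/L2 = DEF/ACG/- → run D
t=9: L0/L1/L2 = DEF/ACG/- → run D
t=10: L0/L1/L2 = EFH/ACG/- → run E
t=11: L0/L1/L2 = EFH/ACG/- → run E
t=12: L0/L1/L2 = FH/ACGE/- → run F
t=13: L0/L1/L2 = FH/ACGE/- → run F
t=14: L0/L1/L2 = H/ACGEF/- → run H
t=15: L0/L1/L2 = H/ACGEF/- → run H
t=16: L0/L1/L2 = -/ACGEFH/- → run A
t=17: L0/L1/L2 = -/CGEFH/- → run C
t=18: L0/L1/L2 = -/CGEFH/- → run C
t=19: L0/L1/L2 = -/GEFH/- → run G
t=20: L0/L1/L2 = -/GEFH/- → run G
t=21: L0/L1/L2 = -/EFH/- → run E
t=22: L0/L1/L2 = -/FH/- → run F
t=23: L0/L1/L2 = -/FH/- → run F
t=24: L0/L1/L2 = -/FH/- → run F
t=25: L0/L1/L2 = -/H/- → run H
t=26: L0/L1/L2 = -/H/- → run H
t=27: L0/L1/L2 = -/H/- → run H
t=28: L0/L1/L2 = -/H/- → run H
t=29: (idle)
t=30: (idle)
t=31: (idle)
t=32: (idle)
t=33: (idle)
t=34: (idle)
t=35: (idle)
t=36: (idle)
t=37: (idle)
t=38: (idle)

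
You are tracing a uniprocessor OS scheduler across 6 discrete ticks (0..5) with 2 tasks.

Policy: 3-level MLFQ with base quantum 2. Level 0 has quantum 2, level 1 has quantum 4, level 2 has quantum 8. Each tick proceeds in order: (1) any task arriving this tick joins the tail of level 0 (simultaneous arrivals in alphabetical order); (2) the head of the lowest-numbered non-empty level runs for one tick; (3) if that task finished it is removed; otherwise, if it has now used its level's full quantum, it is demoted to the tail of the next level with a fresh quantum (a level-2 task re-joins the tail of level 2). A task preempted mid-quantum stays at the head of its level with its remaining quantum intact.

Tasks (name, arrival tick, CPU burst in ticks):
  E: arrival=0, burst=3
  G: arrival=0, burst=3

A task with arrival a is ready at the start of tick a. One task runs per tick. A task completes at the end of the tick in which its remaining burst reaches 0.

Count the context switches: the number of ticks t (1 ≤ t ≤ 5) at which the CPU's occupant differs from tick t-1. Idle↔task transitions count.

t=0: L0/L1/L2 = EG/-/- → run E
t=1: L0/L1/L2 = EG/-/- → run E
t=2: L0/L1/L2 = G/E/- → run G
t=3: L0/L1/L2 = G/E/- → run G
t=4: L0/L1/L2 = -/EG/- → run E
t=5: L0/L1/L2 = -/G/- → run G

context switches = 3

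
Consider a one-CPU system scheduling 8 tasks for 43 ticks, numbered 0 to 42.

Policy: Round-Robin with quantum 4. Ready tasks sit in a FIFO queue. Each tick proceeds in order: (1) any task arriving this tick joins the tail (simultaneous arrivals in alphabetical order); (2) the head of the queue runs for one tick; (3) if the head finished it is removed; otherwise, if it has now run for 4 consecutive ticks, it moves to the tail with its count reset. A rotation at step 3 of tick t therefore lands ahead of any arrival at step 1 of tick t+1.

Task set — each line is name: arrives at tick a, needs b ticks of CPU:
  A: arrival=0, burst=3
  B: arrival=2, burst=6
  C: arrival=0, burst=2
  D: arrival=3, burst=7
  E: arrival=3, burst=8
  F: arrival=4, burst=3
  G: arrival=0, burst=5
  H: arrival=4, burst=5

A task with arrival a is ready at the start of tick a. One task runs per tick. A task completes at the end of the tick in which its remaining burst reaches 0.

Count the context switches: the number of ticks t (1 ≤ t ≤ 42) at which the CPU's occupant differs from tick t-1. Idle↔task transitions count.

t=0: queue=[A,C,G] q_used=0 → run A
t=1: queue=[A,C,G] q_used=1 → run A
t=2: queue=[A,C,G,B] q_used=2 → run A
t=3: queue=[C,G,B,D,E] q_used=0 → run C
t=4: queue=[C,G,B,D,E,F,H] q_used=1 → run C
t=5: queue=[G,B,D,E,F,H] q_used=0 → run G
t=6: queue=[G,B,D,E,F,H] q_used=1 → run G
t=7: queue=[G,B,D,E,F,H] q_used=2 → run G
t=8: queue=[G,B,D,E,F,H] q_used=3 → run G
t=9: queue=[B,D,E,F,H,G] q_used=0 → run B
t=10: queue=[B,D,E,F,H,G] q_used=1 → run B
t=11: queue=[B,D,E,F,H,G] q_used=2 → run B
t=12: queue=[B,D,E,F,H,G] q_used=3 → run B
t=13: queue=[D,E,F,H,G,B] q_used=0 → run D
t=14: queue=[D,E,F,H,G,B] q_used=1 → run D
t=15: queue=[D,E,F,H,G,B] q_used=2 → run D
t=16: queue=[D,E,F,H,G,B] q_used=3 → run D
t=17: queue=[E,F,H,G,B,D] q_used=0 → run E
t=18: queue=[E,F,H,G,B,D] q_used=1 → run E
t=19: queue=[E,F,H,G,B,D] q_used=2 → run E
t=20: queue=[E,F,H,G,B,D] q_used=3 → run E
t=21: queue=[F,H,G,B,D,E] q_used=0 → run F
t=22: queue=[F,H,G,B,D,E] q_used=1 → run F
t=23: queue=[F,H,G,B,D,E] q_used=2 → run F
t=24: queue=[H,G,B,D,E] q_used=0 → run H
t=25: queue=[H,G,B,D,E] q_used=1 → run H
t=26: queue=[H,G,B,D,E] q_used=2 → run H
t=27: queue=[H,G,B,D,E] q_used=3 → run H
t=28: queue=[G,B,D,E,H] q_used=0 → run G
t=29: queue=[B,D,E,H] q_used=0 → run B
t=30: queue=[B,D,E,H] q_used=1 → run B
t=31: queue=[D,E,H] q_used=0 → run D
t=32: queue=[D,E,H] q_used=1 → run D
t=33: queue=[D,E,H] q_used=2 → run D
t=34: queue=[E,H] q_used=0 → run E
t=35: queue=[E,H] q_used=1 → run E
t=36: queue=[E,H] q_used=2 → run E
t=37: queue=[E,H] q_used=3 → run E
t=38: queue=[H] q_used=0 → run H
t=39: (idle)
t=40: (idle)
t=41: (idle)
t=42: (idle)

context switches = 13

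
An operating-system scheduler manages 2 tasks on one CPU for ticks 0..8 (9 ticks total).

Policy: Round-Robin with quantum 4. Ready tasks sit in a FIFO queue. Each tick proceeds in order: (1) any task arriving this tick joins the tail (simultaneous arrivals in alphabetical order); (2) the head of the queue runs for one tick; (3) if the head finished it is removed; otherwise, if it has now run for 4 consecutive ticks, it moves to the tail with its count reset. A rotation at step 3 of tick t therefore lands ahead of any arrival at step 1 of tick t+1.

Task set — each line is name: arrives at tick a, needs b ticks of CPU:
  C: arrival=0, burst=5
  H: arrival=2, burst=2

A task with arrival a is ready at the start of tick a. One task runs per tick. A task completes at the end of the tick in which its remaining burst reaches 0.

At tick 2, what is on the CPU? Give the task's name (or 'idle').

t=0: queue=[C] q_used=0 → run C
t=1: queue=[C] q_used=1 → run C
t=2: queue=[C,H] q_used=2 → run C
t=3: queue=[C,H] q_used=3 → run C
t=4: queue=[H,C] q_used=0 → run H
t=5: queue=[H,C] q_used=1 → run H
t=6: queue=[C] q_used=0 → run C
t=7: (idle)
t=8: (idle)

running at tick 2 = C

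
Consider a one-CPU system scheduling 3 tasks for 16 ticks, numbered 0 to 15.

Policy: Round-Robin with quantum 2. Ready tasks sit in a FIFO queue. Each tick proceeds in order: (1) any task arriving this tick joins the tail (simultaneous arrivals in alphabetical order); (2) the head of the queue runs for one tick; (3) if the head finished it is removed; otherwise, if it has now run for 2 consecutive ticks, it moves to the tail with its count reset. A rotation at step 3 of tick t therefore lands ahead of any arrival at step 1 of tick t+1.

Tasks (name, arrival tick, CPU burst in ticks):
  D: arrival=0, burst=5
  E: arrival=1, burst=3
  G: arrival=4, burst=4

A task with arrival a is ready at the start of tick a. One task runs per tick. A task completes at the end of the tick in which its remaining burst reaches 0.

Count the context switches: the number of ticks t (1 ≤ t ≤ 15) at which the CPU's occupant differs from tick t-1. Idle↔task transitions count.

t=0: queue=[D] q_used=0 → run D
t=1: queue=[D,E] q_used=1 → run D
t=2: queue=[E,D] q_used=0 → run E
t=3: queue=[E,D] q_used=1 → run E
t=4: queue=[D,E,G] q_used=0 → run D
t=5: queue=[D,E,G] q_used=1 → run D
t=6: queue=[E,G,D] q_used=0 → run E
t=7: queue=[G,D] q_used=0 → run G
t=8: queue=[G,D] q_used=1 → run G
t=9: queue=[D,G] q_used=0 → run D
t=10: queue=[G] q_used=0 → run G
t=11: queue=[G] q_used=1 → run G
t=12: (idle)
t=13: (idle)
t=14: (idle)
t=15: (idle)

context switches = 7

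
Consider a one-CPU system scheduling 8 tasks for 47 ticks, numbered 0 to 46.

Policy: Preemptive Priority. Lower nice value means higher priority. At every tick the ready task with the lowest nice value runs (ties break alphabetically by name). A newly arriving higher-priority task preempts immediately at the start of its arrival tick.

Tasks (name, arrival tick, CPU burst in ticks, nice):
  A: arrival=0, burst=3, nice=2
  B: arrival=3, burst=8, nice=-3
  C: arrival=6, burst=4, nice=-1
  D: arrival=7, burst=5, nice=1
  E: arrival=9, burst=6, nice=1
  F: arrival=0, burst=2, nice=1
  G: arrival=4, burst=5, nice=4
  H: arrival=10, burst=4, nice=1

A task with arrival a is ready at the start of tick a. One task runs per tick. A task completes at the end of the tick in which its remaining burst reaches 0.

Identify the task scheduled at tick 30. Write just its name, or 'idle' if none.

t=0: ready={A,F} → run F
t=1: ready={A,F} → run F
t=2: ready={A} → run A
t=3: ready={A,B} → run B
t=4: ready={A,B,G} → run B
t=5: ready={A,B,G} → run B
t=6: ready={A,B,C,G} → run B
t=7: ready={A,B,C,D,G} → run B
t=8: ready={A,B,C,D,G} → run B
t=9: ready={A,B,C,D,E,G} → run B
t=10: ready={A,B,C,D,E,G,H} → run B
t=11: ready={A,C,D,E,G,H} → run C
t=12: ready={A,C,D,E,G,H} → run C
t=13: ready={A,C,D,E,G,H} → run C
t=14: ready={A,C,D,E,G,H} → run C
t=15: ready={A,D,E,G,H} → run D
t=16: ready={A,D,E,G,H} → run D
t=17: ready={A,D,E,G,H} → run D
t=18: ready={A,D,E,G,H} → run D
t=19: ready={A,D,E,G,H} → run D
t=20: ready={A,E,G,H} → run E
t=21: ready={A,E,G,H} → run E
t=22: ready={A,E,G,H} → run E
t=23: ready={A,E,G,H} → run E
t=24: ready={A,E,G,H} → run E
t=25: ready={A,E,G,H} → run E
t=26: ready={A,G,H} → run H
t=27: ready={A,G,H} → run H
t=28: ready={A,G,H} → run H
t=29: ready={A,G,H} → run H
t=30: ready={A,G} → run A
t=31: ready={A,G} → run A
t=32: ready={G} → run G
t=33: ready={G} → run G
t=34: ready={G} → run G
t=35: ready={G} → run G
t=36: ready={G} → run G
t=37: (idle)
t=38: (idle)
t=39: (idle)
t=40: (idle)
t=41: (idle)
t=42: (idle)
t=43: (idle)
t=44: (idle)
t=45: (idle)
t=46: (idle)

running at tick 30 = A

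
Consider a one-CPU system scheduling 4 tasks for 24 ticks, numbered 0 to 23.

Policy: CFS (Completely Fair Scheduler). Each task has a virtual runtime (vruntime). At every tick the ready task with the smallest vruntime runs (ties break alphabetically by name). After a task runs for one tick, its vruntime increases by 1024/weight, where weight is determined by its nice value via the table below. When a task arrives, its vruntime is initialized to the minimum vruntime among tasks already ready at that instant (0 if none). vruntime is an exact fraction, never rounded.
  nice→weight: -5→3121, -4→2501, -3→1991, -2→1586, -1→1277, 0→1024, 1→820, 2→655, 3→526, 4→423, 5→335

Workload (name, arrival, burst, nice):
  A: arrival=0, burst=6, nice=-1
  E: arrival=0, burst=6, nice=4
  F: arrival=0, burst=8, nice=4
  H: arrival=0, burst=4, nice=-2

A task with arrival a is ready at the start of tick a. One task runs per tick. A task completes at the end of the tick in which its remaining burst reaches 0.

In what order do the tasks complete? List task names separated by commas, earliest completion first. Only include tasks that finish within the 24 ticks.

t=0: vr[A=0 E=0 F=0 H=0] → run A
t=1: vr[A=1024/1277 E=0 F=0 H=0] → run E
t=2: vr[A=1024/1277 E=1024/423 F=0 H=0] → run F
t=3: vr[A=1024/1277 E=1024/423 F=1024/423 H=0] → run H
t=4: vr[A=1024/1277 E=1024/423 F=1024/423 H=512/793] → run H
t=5: vr[A=1024/1277 E=1024/423 F=1024/423 H=1024/793] → run A
t=6: vr[A=2048/1277 E=1024/423 F=1024/423 H=1024/793] → run H
t=7: vr[A=2048/1277 E=1024/423 F=1024/423 H=1536/793] → run A
t=8: vr[A=3072/1277 E=1024/423 F=1024/423 H=1536/793] → run H
t=9: vr[A=3072/1277 E=1024/423 F=1024/423] → run A
t=10: vr[A=4096/1277 E=1024/423 F=1024/423] → run E
t=11: vr[A=4096/1277 E=2048/423 F=1024/423] → run F
t=12: vr[A=4096/1277 E=2048/423 F=2048/423] → run A
t=13: vr[A=5120/1277 E=2048/423 F=2048/423] → run A
t=14: vr[E=2048/423 F=2048/423] → run E
t=15: vr[E=1024/141 F=2048/423] → run F
t=16: vr[E=1024/141 F=1024/141] → run E
t=17: vr[E=4096/423 F=1024/141] → run F
t=18: vr[E=4096/423 F=4096/423] → run E
t=19: vr[E=5120/423 F=4096/423] → run F
t=20: vr[E=5120/423 F=5120/423] → run E
t=21: vr[F=5120/423] → run F
t=22: vr[F=2048/141] → run F
t=23: vr[F=7168/423] → run F

completion order = H, A, E, F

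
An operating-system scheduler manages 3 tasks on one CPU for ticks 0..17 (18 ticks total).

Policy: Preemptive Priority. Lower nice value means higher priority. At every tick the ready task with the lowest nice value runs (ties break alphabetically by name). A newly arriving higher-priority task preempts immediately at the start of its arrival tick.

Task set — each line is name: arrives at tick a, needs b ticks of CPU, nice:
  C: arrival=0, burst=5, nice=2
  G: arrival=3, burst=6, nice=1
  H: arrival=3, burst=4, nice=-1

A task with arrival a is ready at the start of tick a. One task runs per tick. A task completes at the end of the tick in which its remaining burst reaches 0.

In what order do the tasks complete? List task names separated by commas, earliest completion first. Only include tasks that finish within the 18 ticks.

t=0: ready={C} → run C
t=1: ready={C} → run C
t=2: ready={C} → run C
t=3: ready={C,G,H} → run H
t=4: ready={C,G,H} → run H
t=5: ready={C,G,H} → run H
t=6: ready={C,G,H} → run H
t=7: ready={C,G} → run G
t=8: ready={C,G} → run G
t=9: ready={C,G} → run G
t=10: ready={C,G} → run G
t=11: ready={C,G} → run G
t=12: ready={C,G} → run G
t=13: ready={C} → run C
t=14: ready={C} → run C
t=15: (idle)
t=16: (idle)
t=17: (idle)

completion order = H, G, C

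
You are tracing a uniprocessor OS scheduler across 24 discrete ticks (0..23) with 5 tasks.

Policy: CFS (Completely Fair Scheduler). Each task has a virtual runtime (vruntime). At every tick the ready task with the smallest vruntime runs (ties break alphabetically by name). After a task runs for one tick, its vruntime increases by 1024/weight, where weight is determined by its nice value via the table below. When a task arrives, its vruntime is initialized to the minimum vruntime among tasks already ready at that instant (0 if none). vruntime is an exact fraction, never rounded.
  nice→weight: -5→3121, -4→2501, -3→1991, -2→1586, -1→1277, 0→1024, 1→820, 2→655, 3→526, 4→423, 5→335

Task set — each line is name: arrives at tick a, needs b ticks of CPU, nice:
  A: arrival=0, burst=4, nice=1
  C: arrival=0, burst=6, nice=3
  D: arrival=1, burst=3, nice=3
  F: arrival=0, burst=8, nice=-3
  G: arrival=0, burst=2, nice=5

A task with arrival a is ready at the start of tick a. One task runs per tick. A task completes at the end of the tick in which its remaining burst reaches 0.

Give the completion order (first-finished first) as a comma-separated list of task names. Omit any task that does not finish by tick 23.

completion order = G, F, A, D, C

t=0: vr[A=0 C=0 F=0 G=0] → run A
t=1: vr[A=256/205 C=0 D=0 F=0 G=0] → run C
t=2: vr[A=256/205 C=512/263 D=0 F=0 G=0] → run D
t=3: vr[A=256/205 C=512/263 D=512/263 F=0 G=0] → run F
t=4: vr[A=256/205 C=512/263 D=512/263 F=1024/1991 G=0] → run G
t=5: vr[A=256/205 C=512/263 D=512/263 F=1024/1991 G=1024/335] → run F
t=6: vr[A=256/205 C=512/263 D=512/263 F=2048/1991 G=1024/335] → run F
t=7: vr[A=256/205 C=512/263 D=512/263 F=3072/1991 G=1024/335] → run A
t=8: vr[A=512/205 C=512/263 D=512/263 F=3072/1991 G=1024/335] → run F
t=9: vr[A=512/205 C=512/263 D=512/263 F=4096/1991 G=1024/335] → run C
t=10: vr[A=512/205 C=1024/263 D=512/263 F=4096/1991 G=1024/335] → run D
t=11: vr[A=512/205 C=1024/263 D=1024/263 F=4096/1991 G=1024/335] → run F
t=12: vr[A=512/205 C=1024/263 D=1024/263 F=5120/1991 G=1024/335] → run A
t=13: vr[A=768/205 C=1024/263 D=1024/263 F=5120/1991 G=1024/335] → run F
t=14: vr[A=768/205 C=1024/263 D=1024/263 F=6144/1991 G=1024/335] → run G
t=15: vr[A=768/205 C=1024/263 D=1024/263 F=6144/1991] → run F
t=16: vr[A=768/205 C=1024/263 D=1024/263 F=7168/1991] → run F
t=17: vr[A=768/205 C=1024/263 D=1024/263] → run A
t=18: vr[C=1024/263 D=1024/263] → run C
t=19: vr[C=1536/263 D=1024/263] → run D
t=20: vr[C=1536/263] → run C
t=21: vr[C=2048/263] → run C
t=22: vr[C=2560/263] → run C
t=23: (idle)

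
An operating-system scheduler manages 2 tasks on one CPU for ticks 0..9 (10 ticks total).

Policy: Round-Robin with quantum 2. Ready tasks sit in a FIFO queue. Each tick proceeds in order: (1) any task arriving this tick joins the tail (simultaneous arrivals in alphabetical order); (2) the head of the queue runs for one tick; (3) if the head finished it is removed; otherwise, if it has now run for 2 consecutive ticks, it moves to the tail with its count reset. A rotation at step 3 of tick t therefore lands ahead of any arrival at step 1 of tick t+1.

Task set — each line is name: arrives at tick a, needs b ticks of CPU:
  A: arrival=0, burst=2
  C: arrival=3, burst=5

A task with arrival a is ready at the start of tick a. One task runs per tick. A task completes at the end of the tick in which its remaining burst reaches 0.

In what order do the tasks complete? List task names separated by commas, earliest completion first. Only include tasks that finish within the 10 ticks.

t=0: queue=[A] q_used=0 → run A
t=1: queue=[A] q_used=1 → run A
t=2: (idle)
t=3: queue=[C] q_used=0 → run C
t=4: queue=[C] q_used=1 → run C
t=5: queue=[C] q_used=0 → run C
t=6: queue=[C] q_used=1 → run C
t=7: queue=[C] q_used=0 → run C
t=8: (idle)
t=9: (idle)

completion order = A, C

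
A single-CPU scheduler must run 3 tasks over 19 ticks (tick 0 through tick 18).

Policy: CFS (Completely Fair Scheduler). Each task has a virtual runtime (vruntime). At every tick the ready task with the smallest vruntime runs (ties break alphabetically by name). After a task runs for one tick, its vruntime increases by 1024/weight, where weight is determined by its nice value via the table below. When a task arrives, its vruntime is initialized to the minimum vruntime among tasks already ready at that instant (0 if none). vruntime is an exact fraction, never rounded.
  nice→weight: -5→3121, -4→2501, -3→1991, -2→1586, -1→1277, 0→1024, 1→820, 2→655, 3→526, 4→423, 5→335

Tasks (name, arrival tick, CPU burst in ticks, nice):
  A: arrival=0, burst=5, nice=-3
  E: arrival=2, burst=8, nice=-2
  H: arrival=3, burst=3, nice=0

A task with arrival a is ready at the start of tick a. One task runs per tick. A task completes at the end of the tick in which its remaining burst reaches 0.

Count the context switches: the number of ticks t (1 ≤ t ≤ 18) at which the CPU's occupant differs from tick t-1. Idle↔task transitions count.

t=0: vr[A=0] → run A
t=1: vr[A=1024/1991] → run A
t=2: vr[A=2048/1991 E=2048/1991] → run A
t=3: vr[A=3072/1991 E=2048/1991 H=2048/1991] → run E
t=4: vr[A=3072/1991 E=2643456/1578863 H=2048/1991] → run H
t=5: vr[A=3072/1991 E=2643456/1578863 H=4039/1991] → run A
t=6: vr[A=4096/1991 E=2643456/1578863 H=4039/1991] → run E
t=7: vr[A=4096/1991 E=3662848/1578863 H=4039/1991] → run H
t=8: vr[A=4096/1991 E=3662848/1578863 H=6030/1991] → run A
t=9: vr[E=3662848/1578863 H=6030/1991] → run E
t=10: vr[E=4682240/1578863 H=6030/1991] → run E
t=11: vr[E=5701632/1578863 H=6030/1991] → run H
t=12: vr[E=5701632/1578863] → run E
t=13: vr[E=6721024/1578863] → run E
t=14: vr[E=7740416/1578863] → run E
t=15: vr[E=8759808/1578863] → run E
t=16: (idle)
t=17: (idle)
t=18: (idle)

context switches = 10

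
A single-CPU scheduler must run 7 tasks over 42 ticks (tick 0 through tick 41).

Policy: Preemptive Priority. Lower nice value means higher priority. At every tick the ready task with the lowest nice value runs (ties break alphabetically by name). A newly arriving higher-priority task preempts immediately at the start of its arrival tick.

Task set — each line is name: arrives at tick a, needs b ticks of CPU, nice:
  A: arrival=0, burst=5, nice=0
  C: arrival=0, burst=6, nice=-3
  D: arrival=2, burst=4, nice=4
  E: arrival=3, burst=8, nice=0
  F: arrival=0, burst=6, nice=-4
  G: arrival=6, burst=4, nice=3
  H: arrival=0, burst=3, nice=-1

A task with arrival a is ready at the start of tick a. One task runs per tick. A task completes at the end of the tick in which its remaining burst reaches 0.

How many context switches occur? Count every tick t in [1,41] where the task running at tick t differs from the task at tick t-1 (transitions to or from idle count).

t=0: ready={A,C,F,H} → run F
t=1: ready={A,C,F,H} → run F
t=2: ready={A,C,D,F,H} → run F
t=3: ready={A,C,D,E,F,H} → run F
t=4: ready={A,C,D,E,F,H} → run F
t=5: ready={A,C,D,E,F,H} → run F
t=6: ready={A,C,D,E,G,H} → run C
t=7: ready={A,C,D,E,G,H} → run C
t=8: ready={A,C,D,E,G,H} → run C
t=9: ready={A,C,D,E,G,H} → run C
t=10: ready={A,C,D,E,G,H} → run C
t=11: ready={A,C,D,E,G,H} → run C
t=12: ready={A,D,E,G,H} → run H
t=13: ready={A,D,E,G,H} → run H
t=14: ready={A,D,E,G,H} → run H
t=15: ready={A,D,E,G} → run A
t=16: ready={A,D,E,G} → run A
t=17: ready={A,D,E,G} → run A
t=18: ready={A,D,E,G} → run A
t=19: ready={A,D,E,G} → run A
t=20: ready={D,E,G} → run E
t=21: ready={D,E,G} → run E
t=22: ready={D,E,G} → run E
t=23: ready={D,E,G} → run E
t=24: ready={D,E,G} → run E
t=25: ready={D,E,G} → run E
t=26: ready={D,E,G} → run E
t=27: ready={D,E,G} → run E
t=28: ready={D,G} → run G
t=29: ready={D,G} → run G
t=30: ready={D,G} → run G
t=31: ready={D,G} → run G
t=32: ready={D} → run D
t=33: ready={D} → run D
t=34: ready={D} → run D
t=35: ready={D} → run D
t=36: (idle)
t=37: (idle)
t=38: (idle)
t=39: (idle)
t=40: (idle)
t=41: (idle)

context switches = 7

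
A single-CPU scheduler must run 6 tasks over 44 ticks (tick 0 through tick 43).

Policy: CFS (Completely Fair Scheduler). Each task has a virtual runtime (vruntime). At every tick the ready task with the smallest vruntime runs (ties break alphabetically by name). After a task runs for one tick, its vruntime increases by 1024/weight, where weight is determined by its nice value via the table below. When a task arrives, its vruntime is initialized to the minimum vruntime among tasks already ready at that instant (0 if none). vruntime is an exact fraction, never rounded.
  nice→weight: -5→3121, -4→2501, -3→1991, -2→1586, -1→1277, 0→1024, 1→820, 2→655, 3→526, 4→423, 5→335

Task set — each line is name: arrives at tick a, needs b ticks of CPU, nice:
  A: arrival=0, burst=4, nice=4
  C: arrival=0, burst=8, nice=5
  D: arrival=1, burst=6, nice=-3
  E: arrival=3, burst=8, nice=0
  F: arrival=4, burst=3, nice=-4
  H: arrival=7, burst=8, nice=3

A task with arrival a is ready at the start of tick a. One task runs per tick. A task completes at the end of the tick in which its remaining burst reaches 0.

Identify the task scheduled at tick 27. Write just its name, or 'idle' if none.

running at tick 27 = E

t=0: vr[A=0 C=0] → run A
t=1: vr[A=1024/423 C=0 D=0] → run C
t=2: vr[A=1024/423 C=1024/335 D=0] → run D
t=3: vr[A=1024/423 C=1024/335 D=1024/1991 E=1024/1991] → run D
t=4: vr[A=1024/423 C=1024/335 D=2048/1991 E=1024/1991 F=1024/1991] → run E
t=5: vr[A=1024/423 C=1024/335 D=2048/1991 E=3015/1991 F=1024/1991] → run F
t=6: vr[A=1024/423 C=1024/335 D=2048/1991 E=3015/1991 F=4599808/4979491] → run F
t=7: vr[A=1024/423 C=1024/335 D=2048/1991 E=3015/1991 F=6638592/4979491 H=2048/1991] → run D
t=8: vr[A=1024/423 C=1024/335 D=3072/1991 E=3015/1991 F=6638592/4979491 H=2048/1991] → run H
t=9: vr[A=1024/423 C=1024/335 D=3072/1991 E=3015/1991 F=6638592/4979491 H=1558016/523633] → run F
t=10: vr[A=1024/423 C=1024/335 D=3072/1991 E=3015/1991 H=1558016/523633] → run E
t=11: vr[A=1024/423 C=1024/335 D=3072/1991 E=5006/1991 H=1558016/523633] → run D
t=12: vr[A=1024/423 C=1024/335 D=4096/1991 E=5006/1991 H=1558016/523633] → run D
t=13: vr[A=1024/423 C=1024/335 D=5120/1991 E=5006/1991 H=1558016/523633] → run A
t=14: vr[A=2048/423 C=1024/335 D=5120/1991 E=5006/1991 H=1558016/523633] → run E
t=15: vr[A=2048/423 C=1024/335 D=5120/1991 E=6997/1991 H=1558016/523633] → run D
t=16: vr[A=2048/423 C=1024/335 E=6997/1991 H=1558016/523633] → run H
t=17: vr[A=2048/423 C=1024/335 E=6997/1991 H=2577408/523633] → run C
t=18: vr[A=2048/423 C=2048/335 E=6997/1991 H=2577408/523633] → run E
t=19: vr[A=2048/423 C=2048/335 E=8988/1991 H=2577408/523633] → run E
t=20: vr[A=2048/423 C=2048/335 E=10979/1991 H=2577408/523633] → run A
t=21: vr[A=1024/141 C=2048/335 E=10979/1991 H=2577408/523633] → run H
t=22: vr[A=1024/141 C=2048/335 E=10979/1991 H=3596800/523633] → run E
t=23: vr[A=1024/141 C=2048/335 E=12970/1991 H=3596800/523633] → run C
t=24: vr[A=1024/141 C=3072/335 E=12970/1991 H=3596800/523633] → run E
t=25: vr[A=1024/141 C=3072/335 E=14961/1991 H=3596800/523633] → run H
t=26: vr[A=1024/141 C=3072/335 E=14961/1991 H=4616192/523633] → run A
t=27: vr[C=3072/335 E=14961/1991 H=4616192/523633] → run E
t=28: vr[C=3072/335 H=4616192/523633] → run H
t=29: vr[C=3072/335 H=5635584/523633] → run C
t=30: vr[C=4096/335 H=5635584/523633] → run H
t=31: vr[C=4096/335 H=6654976/523633] → run C
t=32: vr[C=1024/67 H=6654976/523633] → run H
t=33: vr[C=1024/67 H=7674368/523633] → run H
t=34: vr[C=1024/67] → run C
t=35: vr[C=6144/335] → run C
t=36: vr[C=7168/335] → run C
t=37: (idle)
t=38: (idle)
t=39: (idle)
t=40: (idle)
t=41: (idle)
t=42: (idle)
t=43: (idle)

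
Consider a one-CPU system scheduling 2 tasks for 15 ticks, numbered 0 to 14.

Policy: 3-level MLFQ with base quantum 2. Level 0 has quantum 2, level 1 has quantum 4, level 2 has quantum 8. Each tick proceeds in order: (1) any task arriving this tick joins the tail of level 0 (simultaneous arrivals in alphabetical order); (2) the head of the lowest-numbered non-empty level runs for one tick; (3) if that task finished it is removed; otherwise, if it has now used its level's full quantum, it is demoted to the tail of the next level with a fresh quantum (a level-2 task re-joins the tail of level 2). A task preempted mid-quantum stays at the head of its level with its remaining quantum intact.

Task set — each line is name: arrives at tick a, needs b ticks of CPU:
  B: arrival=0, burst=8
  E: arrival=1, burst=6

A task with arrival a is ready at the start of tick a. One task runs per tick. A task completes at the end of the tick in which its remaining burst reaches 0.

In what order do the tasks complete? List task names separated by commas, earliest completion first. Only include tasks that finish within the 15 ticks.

completion order = E, B

t=0: L0/L1/L2 = B/-/- → run B
t=1: L0/L1/L2 = BE/-/- → run B
t=2: L0/L1/L2 = E/B/- → run E
t=3: L0/L1/L2 = E/B/- → run E
t=4: L0/L1/L2 = -/BE/- → run B
t=5: L0/L1/L2 = -/BE/- → run B
t=6: L0/L1/L2 = -/BE/- → run B
t=7: L0/L1/L2 = -/BE/- → run B
t=8: L0/L1/L2 = -/E/B → run E
t=9: L0/L1/L2 = -/E/B → run E
t=10: L0/L1/L2 = -/E/B → run E
t=11: L0/L1/L2 = -/E/B → run E
t=12: L0/L1/L2 = -/-/B → run B
t=13: L0/L1/L2 = -/-/B → run B
t=14: (idle)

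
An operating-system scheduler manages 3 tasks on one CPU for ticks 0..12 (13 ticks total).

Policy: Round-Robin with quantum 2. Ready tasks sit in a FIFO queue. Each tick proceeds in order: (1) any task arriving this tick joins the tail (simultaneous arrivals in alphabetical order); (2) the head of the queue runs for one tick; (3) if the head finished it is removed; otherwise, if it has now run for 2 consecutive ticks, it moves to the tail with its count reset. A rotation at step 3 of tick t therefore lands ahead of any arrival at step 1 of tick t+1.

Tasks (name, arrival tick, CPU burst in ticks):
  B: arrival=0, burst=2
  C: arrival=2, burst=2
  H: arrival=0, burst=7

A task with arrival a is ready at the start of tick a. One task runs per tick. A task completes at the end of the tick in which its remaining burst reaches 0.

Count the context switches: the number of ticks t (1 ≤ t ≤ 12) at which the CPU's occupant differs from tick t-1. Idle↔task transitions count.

context switches = 4

t=0: queue=[B,H] q_used=0 → run B
t=1: queue=[B,H] q_used=1 → run B
t=2: queue=[H,C] q_used=0 → run H
t=3: queue=[H,C] q_used=1 → run H
t=4: queue=[C,H] q_used=0 → run C
t=5: queue=[C,H] q_used=1 → run C
t=6: queue=[H] q_used=0 → run H
t=7: queue=[H] q_used=1 → run H
t=8: queue=[H] q_used=0 → run H
t=9: queue=[H] q_used=1 → run H
t=10: queue=[H] q_used=0 → run H
t=11: (idle)
t=12: (idle)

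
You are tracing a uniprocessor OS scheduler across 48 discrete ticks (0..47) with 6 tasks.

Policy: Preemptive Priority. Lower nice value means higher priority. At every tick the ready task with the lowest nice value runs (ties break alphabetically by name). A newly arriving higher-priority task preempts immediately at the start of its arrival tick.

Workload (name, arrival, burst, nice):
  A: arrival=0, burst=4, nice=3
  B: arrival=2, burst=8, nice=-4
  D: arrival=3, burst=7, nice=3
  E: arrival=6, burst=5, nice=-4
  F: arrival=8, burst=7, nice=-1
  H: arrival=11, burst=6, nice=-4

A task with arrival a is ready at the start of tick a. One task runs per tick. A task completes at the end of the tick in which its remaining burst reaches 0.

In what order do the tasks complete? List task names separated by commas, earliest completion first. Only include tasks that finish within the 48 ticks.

completion order = B, E, H, F, A, D

t=0: ready={A} → run A
t=1: ready={A} → run A
t=2: ready={A,B} → run B
t=3: ready={A,B,D} → run B
t=4: ready={A,B,D} → run B
t=5: ready={A,B,D} → run B
t=6: ready={A,B,D,E} → run B
t=7: ready={A,B,D,E} → run B
t=8: ready={A,B,D,E,F} → run B
t=9: ready={A,B,D,E,F} → run B
t=10: ready={A,D,E,F} → run E
t=11: ready={A,D,E,F,H} → run E
t=12: ready={A,D,E,F,H} → run E
t=13: ready={A,D,E,F,H} → run E
t=14: ready={A,D,E,F,H} → run E
t=15: ready={A,D,F,H} → run H
t=16: ready={A,D,F,H} → run H
t=17: ready={A,D,F,H} → run H
t=18: ready={A,D,F,H} → run H
t=19: ready={A,D,F,H} → run H
t=20: ready={A,D,F,H} → run H
t=21: ready={A,D,F} → run F
t=22: ready={A,D,F} → run F
t=23: ready={A,D,F} → run F
t=24: ready={A,D,F} → run F
t=25: ready={A,D,F} → run F
t=26: ready={A,D,F} → run F
t=27: ready={A,D,F} → run F
t=28: ready={A,D} → run A
t=29: ready={A,D} → run A
t=30: ready={D} → run D
t=31: ready={D} → run D
t=32: ready={D} → run D
t=33: ready={D} → run D
t=34: ready={D} → run D
t=35: ready={D} → run D
t=36: ready={D} → run D
t=37: (idle)
t=38: (idle)
t=39: (idle)
t=40: (idle)
t=41: (idle)
t=42: (idle)
t=43: (idle)
t=44: (idle)
t=45: (idle)
t=46: (idle)
t=47: (idle)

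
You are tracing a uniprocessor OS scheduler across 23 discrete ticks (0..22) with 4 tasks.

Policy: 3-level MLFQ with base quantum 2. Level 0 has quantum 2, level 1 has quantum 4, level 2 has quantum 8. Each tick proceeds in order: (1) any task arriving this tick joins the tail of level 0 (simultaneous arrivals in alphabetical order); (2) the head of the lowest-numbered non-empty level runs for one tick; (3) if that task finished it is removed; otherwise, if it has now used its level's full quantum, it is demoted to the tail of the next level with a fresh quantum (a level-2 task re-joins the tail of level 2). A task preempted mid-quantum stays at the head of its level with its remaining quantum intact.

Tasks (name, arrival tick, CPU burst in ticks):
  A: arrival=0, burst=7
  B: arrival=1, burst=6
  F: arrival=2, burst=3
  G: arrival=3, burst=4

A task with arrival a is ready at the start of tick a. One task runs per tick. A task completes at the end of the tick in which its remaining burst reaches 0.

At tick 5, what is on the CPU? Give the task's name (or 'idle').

t=0: L0/L1/L2 = A/-/- → run A
t=1: L0/L1/L2 = AB/-/- → run A
t=2: L0/L1/L2 = BF/A/- → run B
t=3: L0/L1/L2 = BFG/A/- → run B
t=4: L0/L1/L2 = FG/AB/- → run F
t=5: L0/L1/L2 = FG/AB/- → run F
t=6: L0/L1/L2 = G/ABF/- → run G
t=7: L0/L1/L2 = G/ABF/- → run G
t=8: L0/L1/L2 = -/ABFG/- → run A
t=9: L0/L1/L2 = -/ABFG/- → run A
t=10: L0/L1/L2 = -/ABFG/- → run A
t=11: L0/L1/L2 = -/ABFG/- → run A
t=12: L0/L1/L2 = -/BFG/A → run B
t=13: L0/L1/L2 = -/BFG/A → run B
t=14: L0/L1/L2 = -/BFG/A → run B
t=15: L0/L1/L2 = -/BFG/A → run B
t=16: L0/L1/L2 = -/FG/A → run F
t=17: L0/L1/L2 = -/G/A → run G
t=18: L0/L1/L2 = -/G/A → run G
t=19: L0/L1/L2 = -/-/A → run A
t=20: (idle)
t=21: (idle)
t=22: (idle)

running at tick 5 = F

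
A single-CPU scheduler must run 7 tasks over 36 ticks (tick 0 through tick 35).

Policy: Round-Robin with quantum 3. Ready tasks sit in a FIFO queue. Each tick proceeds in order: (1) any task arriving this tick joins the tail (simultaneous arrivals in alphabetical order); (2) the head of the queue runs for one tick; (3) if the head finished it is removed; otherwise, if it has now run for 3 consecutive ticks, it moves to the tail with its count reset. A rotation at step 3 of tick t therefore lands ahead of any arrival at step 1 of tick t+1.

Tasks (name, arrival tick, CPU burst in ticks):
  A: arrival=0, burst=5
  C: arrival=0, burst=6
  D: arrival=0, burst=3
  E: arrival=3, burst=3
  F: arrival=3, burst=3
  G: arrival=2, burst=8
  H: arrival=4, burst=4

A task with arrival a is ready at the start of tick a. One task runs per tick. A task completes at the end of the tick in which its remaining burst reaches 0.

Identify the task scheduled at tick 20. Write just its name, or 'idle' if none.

running at tick 20 = H

t=0: queue=[A,C,D] q_used=0 → run A
t=1: queue=[A,C,D] q_used=1 → run A
t=2: queue=[A,C,D,G] q_used=2 → run A
t=3: queue=[C,D,G,A,E,F] q_used=0 → run C
t=4: queue=[C,D,G,A,E,F,H] q_used=1 → run C
t=5: queue=[C,D,G,A,E,F,H] q_used=2 → run C
t=6: queue=[D,G,A,E,F,H,C] q_used=0 → run D
t=7: queue=[D,G,A,E,F,H,C] q_used=1 → run D
t=8: queue=[D,G,A,E,F,H,C] q_used=2 → run D
t=9: queue=[G,A,E,F,H,C] q_used=0 → run G
t=10: queue=[G,A,E,F,H,C] q_used=1 → run G
t=11: queue=[G,A,E,F,H,C] q_used=2 → run G
t=12: queue=[A,E,F,H,C,G] q_used=0 → run A
t=13: queue=[A,E,F,H,C,G] q_used=1 → run A
t=14: queue=[E,F,H,C,G] q_used=0 → run E
t=15: queue=[E,F,H,C,G] q_used=1 → run E
t=16: queue=[E,F,H,C,G] q_used=2 → run E
t=17: queue=[F,H,C,G] q_used=0 → run F
t=18: queue=[F,H,C,G] q_used=1 → run F
t=19: queue=[F,H,C,G] q_used=2 → run F
t=20: queue=[H,C,G] q_used=0 → run H
t=21: queue=[H,C,G] q_used=1 → run H
t=22: queue=[H,C,G] q_used=2 → run H
t=23: queue=[C,G,H] q_used=0 → run C
t=24: queue=[C,G,H] q_used=1 → run C
t=25: queue=[C,G,H] q_used=2 → run C
t=26: queue=[G,H] q_used=0 → run G
t=27: queue=[G,H] q_used=1 → run G
t=28: queue=[G,H] q_used=2 → run G
t=29: queue=[H,G] q_used=0 → run H
t=30: queue=[G] q_used=0 → run G
t=31: queue=[G] q_used=1 → run G
t=32: (idle)
t=33: (idle)
t=34: (idle)
t=35: (idle)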